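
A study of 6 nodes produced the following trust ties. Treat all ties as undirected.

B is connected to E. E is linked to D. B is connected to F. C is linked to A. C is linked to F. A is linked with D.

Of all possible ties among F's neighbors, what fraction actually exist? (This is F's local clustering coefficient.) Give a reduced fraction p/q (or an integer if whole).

F's neighbors: B and C (k = 2).
Possible neighbor pairs: C(2,2) = 1. Edges among them: none → e = 0.
Clustering(F) = 0/1.

0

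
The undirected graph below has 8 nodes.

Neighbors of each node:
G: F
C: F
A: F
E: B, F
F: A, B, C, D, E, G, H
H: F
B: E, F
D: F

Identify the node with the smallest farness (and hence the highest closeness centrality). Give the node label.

F

Farness (sum of distances to all others) for each node — A:13, B:12, C:13, D:13, E:12, F:7, G:13, H:13.
The smallest farness is 7, for F, so F has the highest closeness.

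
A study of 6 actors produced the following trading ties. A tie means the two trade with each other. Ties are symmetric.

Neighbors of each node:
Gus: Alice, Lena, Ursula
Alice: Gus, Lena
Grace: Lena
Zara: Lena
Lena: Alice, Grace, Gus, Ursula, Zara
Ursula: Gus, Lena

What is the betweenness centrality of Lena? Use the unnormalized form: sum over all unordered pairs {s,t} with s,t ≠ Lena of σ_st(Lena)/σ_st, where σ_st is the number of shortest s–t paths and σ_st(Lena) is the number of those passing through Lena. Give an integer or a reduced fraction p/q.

15/2

Pairs whose geodesics pass through Lena — Zara–Gus: 1; Zara–Ursula: 1; Zara–Grace: 1; Zara–Alice: 1; Gus–Grace: 1; Ursula–Grace: 1; Ursula–Alice: 1/2; Grace–Alice: 1.
All other pairs contribute 0.
Summing the contributions gives betweenness(Lena) = 15/2.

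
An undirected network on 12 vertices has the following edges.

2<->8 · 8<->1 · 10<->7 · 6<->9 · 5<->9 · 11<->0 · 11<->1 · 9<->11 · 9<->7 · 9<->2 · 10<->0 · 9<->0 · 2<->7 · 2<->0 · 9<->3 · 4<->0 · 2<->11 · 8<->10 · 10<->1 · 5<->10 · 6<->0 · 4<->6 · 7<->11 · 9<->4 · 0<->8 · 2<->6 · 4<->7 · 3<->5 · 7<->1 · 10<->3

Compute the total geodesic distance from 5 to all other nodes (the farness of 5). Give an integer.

19

Distances from 5: 0:2, 1:2, 2:2, 3:1, 4:2, 6:2, 7:2, 8:2, 9:1, 10:1, 11:2.
Sum = 2 + 2 + 2 + 1 + 2 + 2 + 2 + 2 + 1 + 1 + 2 = 19.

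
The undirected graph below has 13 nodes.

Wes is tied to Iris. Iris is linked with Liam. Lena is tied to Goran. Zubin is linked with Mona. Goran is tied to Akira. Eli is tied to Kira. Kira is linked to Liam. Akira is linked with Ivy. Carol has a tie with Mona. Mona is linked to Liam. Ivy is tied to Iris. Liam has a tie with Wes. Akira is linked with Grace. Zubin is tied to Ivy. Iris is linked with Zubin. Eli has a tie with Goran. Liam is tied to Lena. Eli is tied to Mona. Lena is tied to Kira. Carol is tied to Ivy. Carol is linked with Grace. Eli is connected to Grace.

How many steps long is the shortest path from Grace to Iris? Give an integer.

3

One shortest route is Grace – Akira – Ivy – Iris, which uses 3 edges, and at distance 2 from Grace we only reach {Goran, Ivy, Kira, Mona}, which does not include Iris. So d(Grace,Iris) = 3.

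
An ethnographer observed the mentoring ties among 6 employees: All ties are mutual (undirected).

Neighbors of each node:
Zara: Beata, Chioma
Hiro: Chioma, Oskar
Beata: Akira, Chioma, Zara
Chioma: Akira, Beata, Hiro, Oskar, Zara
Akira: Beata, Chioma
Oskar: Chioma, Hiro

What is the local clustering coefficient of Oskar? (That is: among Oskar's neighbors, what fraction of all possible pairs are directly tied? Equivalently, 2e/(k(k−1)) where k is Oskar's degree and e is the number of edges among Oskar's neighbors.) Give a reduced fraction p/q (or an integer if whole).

1

Oskar's neighbors: Chioma and Hiro (k = 2).
Possible neighbor pairs: C(2,2) = 1. Edges among them: Chioma–Hiro → e = 1.
Clustering(Oskar) = 1/1.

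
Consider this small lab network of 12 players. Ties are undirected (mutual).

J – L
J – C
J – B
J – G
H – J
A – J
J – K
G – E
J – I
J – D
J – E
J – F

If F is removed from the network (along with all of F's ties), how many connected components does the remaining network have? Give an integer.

F's neighbors (J) remain reachable from one another through other ties, so the rest of the network stays in one piece.

1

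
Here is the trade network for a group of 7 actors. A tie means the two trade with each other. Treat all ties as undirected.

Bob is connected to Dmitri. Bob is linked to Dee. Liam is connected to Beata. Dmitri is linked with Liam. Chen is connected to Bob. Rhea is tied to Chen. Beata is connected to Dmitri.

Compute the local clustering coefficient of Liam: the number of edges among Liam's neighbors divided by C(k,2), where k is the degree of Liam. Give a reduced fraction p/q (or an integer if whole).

1

Liam's neighbors: Beata and Dmitri (k = 2).
Possible neighbor pairs: C(2,2) = 1. Edges among them: Beata–Dmitri → e = 1.
Clustering(Liam) = 1/1.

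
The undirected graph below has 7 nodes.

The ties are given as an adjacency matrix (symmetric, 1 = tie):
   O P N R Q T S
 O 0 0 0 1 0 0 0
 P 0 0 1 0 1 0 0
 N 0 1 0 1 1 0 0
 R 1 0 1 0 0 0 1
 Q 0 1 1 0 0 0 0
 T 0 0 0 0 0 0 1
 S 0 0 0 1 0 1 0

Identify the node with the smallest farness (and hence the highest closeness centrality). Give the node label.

R

Farness (sum of distances to all others) for each node — N:10, O:14, P:14, Q:14, R:9, S:12, T:17.
The smallest farness is 9, for R, so R has the highest closeness.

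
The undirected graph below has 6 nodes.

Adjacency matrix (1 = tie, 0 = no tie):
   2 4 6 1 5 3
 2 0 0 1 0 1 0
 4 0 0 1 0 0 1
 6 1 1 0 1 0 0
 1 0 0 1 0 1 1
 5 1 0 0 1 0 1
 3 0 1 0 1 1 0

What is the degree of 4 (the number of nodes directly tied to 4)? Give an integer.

2

4 is directly tied to 3 and 6. That is 2 neighbors, so the degree of 4 is 2.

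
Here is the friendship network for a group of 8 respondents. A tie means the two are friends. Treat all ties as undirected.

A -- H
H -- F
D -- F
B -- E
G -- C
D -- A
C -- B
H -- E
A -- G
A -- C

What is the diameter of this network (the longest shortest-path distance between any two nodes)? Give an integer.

Eccentricity of each node (its greatest distance to any other): A:2, B:3, C:3, D:3, E:3, F:3, G:3, H:2.
The maximum eccentricity is 3, realized for instance by the pair C–F via C – A – H – F. So the diameter is 3.

3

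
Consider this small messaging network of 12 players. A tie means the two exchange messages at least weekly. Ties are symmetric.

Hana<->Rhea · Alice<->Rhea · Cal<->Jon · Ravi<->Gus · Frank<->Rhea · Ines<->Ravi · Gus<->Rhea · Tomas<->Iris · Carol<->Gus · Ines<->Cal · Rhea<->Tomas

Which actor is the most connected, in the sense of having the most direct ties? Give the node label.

Degrees — Alice:1, Cal:2, Carol:1, Frank:1, Gus:3, Hana:1, Ines:2, Iris:1, Jon:1, Ravi:2, Rhea:5, Tomas:2.
The maximum is 5, attained only by Rhea.

Rhea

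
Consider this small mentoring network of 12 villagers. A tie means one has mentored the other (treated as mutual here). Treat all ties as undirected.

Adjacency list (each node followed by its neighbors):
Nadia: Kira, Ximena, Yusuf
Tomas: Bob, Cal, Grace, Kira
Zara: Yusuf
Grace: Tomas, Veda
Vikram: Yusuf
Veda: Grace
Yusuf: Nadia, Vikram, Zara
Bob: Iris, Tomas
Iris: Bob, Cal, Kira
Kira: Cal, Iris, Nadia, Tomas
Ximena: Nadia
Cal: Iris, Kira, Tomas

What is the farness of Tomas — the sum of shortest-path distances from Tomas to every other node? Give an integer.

Distances from Tomas: Bob:1, Cal:1, Grace:1, Iris:2, Kira:1, Nadia:2, Veda:2, Vikram:4, Ximena:3, Yusuf:3, Zara:4.
Sum = 1 + 1 + 1 + 2 + 1 + 2 + 2 + 4 + 3 + 3 + 4 = 24.

24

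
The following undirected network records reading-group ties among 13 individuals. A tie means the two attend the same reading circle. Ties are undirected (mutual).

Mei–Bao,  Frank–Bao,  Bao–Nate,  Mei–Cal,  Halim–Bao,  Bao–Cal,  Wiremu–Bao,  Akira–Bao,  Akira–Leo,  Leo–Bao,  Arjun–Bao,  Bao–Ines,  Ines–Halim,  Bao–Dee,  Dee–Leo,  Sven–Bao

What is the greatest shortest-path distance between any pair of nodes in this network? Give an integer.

2

Eccentricity of each node (its greatest distance to any other): Akira:2, Arjun:2, Bao:1, Cal:2, Dee:2, Frank:2, Halim:2, Ines:2, Leo:2, Mei:2, Nate:2, Sven:2, Wiremu:2.
The maximum eccentricity is 2, realized for instance by the pair Ines–Nate via Ines – Bao – Nate. So the diameter is 2.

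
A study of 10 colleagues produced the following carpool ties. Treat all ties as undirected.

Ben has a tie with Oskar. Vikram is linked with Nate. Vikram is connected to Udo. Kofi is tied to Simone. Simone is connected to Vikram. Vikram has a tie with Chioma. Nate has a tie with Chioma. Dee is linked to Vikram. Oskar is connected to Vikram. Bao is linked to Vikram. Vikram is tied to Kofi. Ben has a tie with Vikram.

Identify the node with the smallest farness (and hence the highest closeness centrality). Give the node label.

Farness (sum of distances to all others) for each node — Bao:17, Ben:16, Chioma:16, Dee:17, Kofi:16, Nate:16, Oskar:16, Simone:16, Udo:17, Vikram:9.
The smallest farness is 9, for Vikram, so Vikram has the highest closeness.

Vikram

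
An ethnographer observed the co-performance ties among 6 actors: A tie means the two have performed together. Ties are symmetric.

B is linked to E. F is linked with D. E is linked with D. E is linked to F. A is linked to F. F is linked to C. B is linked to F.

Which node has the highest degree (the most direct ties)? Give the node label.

Degrees — A:1, B:2, C:1, D:2, E:3, F:5.
The maximum is 5, attained only by F.

F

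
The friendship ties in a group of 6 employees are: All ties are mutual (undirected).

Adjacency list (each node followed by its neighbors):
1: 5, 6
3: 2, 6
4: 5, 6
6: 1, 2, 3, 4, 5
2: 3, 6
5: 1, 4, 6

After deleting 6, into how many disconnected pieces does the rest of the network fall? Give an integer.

Without 6, the remaining ties split the others into: {2, 3}; {1, 4, 5}.
That's 2 separate components.

2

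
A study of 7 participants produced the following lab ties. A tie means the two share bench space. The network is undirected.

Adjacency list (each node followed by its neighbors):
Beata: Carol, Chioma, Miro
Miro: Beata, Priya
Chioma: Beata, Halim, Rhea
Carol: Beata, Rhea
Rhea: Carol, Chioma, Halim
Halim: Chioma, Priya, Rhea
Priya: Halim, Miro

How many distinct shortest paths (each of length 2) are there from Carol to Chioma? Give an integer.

The shortest distance is 2. The length-2 paths are: Carol–Rhea–Chioma; Carol–Beata–Chioma.
That gives 2 distinct shortest paths.

2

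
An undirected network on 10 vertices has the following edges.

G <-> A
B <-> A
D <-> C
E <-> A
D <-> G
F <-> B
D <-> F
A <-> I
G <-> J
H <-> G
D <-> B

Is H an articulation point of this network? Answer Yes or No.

No

Even without H, every remaining node can still reach every other (the residual graph is connected), so H is not a cut vertex.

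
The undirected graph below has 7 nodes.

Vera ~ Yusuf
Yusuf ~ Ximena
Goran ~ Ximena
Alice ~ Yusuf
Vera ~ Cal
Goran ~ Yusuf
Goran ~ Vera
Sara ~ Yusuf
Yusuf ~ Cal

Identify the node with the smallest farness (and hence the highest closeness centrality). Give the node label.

Yusuf

Farness (sum of distances to all others) for each node — Alice:11, Cal:10, Goran:9, Sara:11, Vera:9, Ximena:10, Yusuf:6.
The smallest farness is 6, for Yusuf, so Yusuf has the highest closeness.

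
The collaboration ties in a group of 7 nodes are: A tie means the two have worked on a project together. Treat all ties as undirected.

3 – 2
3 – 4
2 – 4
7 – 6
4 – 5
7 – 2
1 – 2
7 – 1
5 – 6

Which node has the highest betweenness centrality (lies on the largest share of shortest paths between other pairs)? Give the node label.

Unnormalized betweenness of each node: 1:0, 2:5, 3:0, 4:3, 5:3/2, 6:3/2, 7:3.
2 has the largest value, 5, making it the main broker — the node through which the most shortest paths run.

2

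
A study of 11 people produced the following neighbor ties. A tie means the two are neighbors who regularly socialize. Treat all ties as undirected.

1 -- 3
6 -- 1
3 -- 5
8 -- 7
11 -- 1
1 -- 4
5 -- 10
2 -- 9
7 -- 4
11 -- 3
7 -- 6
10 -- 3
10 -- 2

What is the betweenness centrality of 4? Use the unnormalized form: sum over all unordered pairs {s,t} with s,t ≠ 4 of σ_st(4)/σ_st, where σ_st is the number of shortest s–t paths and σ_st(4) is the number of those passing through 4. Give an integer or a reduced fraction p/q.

7

Pairs whose geodesics pass through 4 — 1–7: 1/2; 1–8: 1/2; 10–7: 1/2; 10–8: 1/2; 5–7: 1/2; 5–8: 1/2; 3–7: 1/2; 3–8: 1/2; 7–11: 1/2; 7–9: 1/2; 7–2: 1/2; 11–8: 1/2; 9–8: 1/2; 2–8: 1/2.
All other pairs contribute 0.
Summing the contributions gives betweenness(4) = 7.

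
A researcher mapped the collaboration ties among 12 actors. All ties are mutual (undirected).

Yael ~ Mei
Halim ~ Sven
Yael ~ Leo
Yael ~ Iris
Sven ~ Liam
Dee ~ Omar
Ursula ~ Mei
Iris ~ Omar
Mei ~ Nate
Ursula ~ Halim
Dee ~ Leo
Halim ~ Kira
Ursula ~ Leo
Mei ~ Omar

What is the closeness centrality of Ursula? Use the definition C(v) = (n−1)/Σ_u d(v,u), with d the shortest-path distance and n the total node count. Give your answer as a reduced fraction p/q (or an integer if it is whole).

11/21

Distances from Ursula: Dee:2, Halim:1, Iris:3, Kira:2, Leo:1, Liam:3, Mei:1, Nate:2, Omar:2, Sven:2, Yael:2. Sum = 21.
n = 12, so closeness = 11/21.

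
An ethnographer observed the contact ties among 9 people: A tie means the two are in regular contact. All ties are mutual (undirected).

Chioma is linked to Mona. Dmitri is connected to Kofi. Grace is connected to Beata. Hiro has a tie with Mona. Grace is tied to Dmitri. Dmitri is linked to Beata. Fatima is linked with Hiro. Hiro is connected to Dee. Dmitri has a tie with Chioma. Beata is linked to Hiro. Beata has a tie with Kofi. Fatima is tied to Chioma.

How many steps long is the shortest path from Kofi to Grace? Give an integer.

2

One shortest route is Kofi – Beata – Grace, which uses 2 edges, and Kofi and Grace are not directly tied, so nothing shorter exists. So d(Kofi,Grace) = 2.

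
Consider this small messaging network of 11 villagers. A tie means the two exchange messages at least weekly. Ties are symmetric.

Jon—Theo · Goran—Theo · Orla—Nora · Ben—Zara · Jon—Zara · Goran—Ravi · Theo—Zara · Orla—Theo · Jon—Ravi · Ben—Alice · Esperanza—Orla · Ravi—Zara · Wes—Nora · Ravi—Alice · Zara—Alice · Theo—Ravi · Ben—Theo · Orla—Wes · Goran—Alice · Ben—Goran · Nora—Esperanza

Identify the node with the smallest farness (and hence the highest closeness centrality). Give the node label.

Farness (sum of distances to all others) for each node — Alice:23, Ben:19, Esperanza:25, Goran:19, Jon:20, Nora:24, Orla:17, Ravi:18, Theo:14, Wes:25, Zara:18.
The smallest farness is 14, for Theo, so Theo has the highest closeness.

Theo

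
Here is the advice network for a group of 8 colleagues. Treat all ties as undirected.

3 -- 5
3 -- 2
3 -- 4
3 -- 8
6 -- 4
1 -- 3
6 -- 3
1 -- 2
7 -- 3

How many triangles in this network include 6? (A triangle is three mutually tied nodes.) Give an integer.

6's neighbors: 3 and 4.
Neighbor pairs that are themselves tied: 6–3–4. Each forms one triangle with 6, for 1 in total.

1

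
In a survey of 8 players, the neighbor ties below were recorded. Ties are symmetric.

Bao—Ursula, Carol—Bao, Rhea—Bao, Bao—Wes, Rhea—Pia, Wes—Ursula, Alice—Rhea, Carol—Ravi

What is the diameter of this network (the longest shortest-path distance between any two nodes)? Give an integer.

Eccentricity of each node (its greatest distance to any other): Alice:4, Bao:2, Carol:3, Pia:4, Ravi:4, Rhea:3, Ursula:3, Wes:3.
The maximum eccentricity is 4, realized for instance by the pair Alice–Ravi via Alice – Rhea – Bao – Carol – Ravi. So the diameter is 4.

4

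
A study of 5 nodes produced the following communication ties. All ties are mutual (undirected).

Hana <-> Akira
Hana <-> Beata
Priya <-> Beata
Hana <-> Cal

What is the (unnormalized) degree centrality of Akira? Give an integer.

1

Akira is directly tied to Hana. That is 1 neighbor, so the degree of Akira is 1.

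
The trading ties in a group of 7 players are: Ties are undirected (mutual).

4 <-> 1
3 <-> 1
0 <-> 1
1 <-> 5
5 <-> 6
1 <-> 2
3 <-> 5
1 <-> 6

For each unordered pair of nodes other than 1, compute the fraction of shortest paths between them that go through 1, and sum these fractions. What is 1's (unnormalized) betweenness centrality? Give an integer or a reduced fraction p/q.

25/2

Pairs whose geodesics pass through 1 — 0–4: 1; 0–3: 1; 0–2: 1; 0–5: 1; 0–6: 1; 4–3: 1; 4–2: 1; 4–5: 1; 4–6: 1; 3–2: 1; 3–6: 1/2; 2–5: 1; 2–6: 1.
All other pairs contribute 0.
Summing the contributions gives betweenness(1) = 25/2.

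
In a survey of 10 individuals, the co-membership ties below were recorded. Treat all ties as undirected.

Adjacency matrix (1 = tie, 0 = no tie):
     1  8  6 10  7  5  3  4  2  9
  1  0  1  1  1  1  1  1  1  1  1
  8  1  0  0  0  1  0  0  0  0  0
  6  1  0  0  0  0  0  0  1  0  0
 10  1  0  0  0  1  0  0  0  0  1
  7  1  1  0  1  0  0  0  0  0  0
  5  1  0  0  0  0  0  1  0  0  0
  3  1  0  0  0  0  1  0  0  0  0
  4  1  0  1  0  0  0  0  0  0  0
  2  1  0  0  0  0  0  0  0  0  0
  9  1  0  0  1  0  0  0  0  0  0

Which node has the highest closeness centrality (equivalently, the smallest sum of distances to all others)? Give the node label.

Farness (sum of distances to all others) for each node — 1:9, 2:17, 3:16, 4:16, 5:16, 6:16, 7:15, 8:16, 9:16, 10:15.
The smallest farness is 9, for 1, so 1 has the highest closeness.

1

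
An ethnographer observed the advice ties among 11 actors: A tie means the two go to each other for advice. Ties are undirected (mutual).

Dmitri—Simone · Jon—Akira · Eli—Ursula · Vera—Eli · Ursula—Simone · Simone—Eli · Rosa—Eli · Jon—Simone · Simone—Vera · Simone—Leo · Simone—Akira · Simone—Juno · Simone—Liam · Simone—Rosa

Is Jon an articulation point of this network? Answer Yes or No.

Even without Jon, every remaining node can still reach every other (the residual graph is connected), so Jon is not a cut vertex.

No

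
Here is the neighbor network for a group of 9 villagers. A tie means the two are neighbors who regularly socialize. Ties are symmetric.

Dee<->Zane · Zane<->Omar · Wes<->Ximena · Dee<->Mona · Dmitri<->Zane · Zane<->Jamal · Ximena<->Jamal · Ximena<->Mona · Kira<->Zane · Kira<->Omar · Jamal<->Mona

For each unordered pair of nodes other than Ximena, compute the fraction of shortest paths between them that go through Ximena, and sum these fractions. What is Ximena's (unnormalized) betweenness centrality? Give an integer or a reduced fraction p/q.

7

Pairs whose geodesics pass through Ximena — Mona–Wes: 1; Dee–Wes: 1; Kira–Wes: 1; Dmitri–Wes: 1; Zane–Wes: 1; Wes–Omar: 1; Wes–Jamal: 1.
All other pairs contribute 0.
Summing the contributions gives betweenness(Ximena) = 7.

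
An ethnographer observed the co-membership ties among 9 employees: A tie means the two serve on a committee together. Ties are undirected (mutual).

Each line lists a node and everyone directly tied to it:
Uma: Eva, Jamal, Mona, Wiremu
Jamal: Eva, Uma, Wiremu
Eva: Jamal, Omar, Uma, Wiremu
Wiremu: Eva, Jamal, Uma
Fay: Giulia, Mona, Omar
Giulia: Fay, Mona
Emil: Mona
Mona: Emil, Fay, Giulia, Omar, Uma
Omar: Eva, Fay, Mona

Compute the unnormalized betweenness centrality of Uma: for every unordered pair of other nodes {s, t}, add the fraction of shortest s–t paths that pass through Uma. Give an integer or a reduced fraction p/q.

Pairs whose geodesics pass through Uma — Jamal–Emil: 1; Jamal–Mona: 1; Jamal–Giulia: 1; Jamal–Fay: 1/2; Eva–Emil: 1/2; Eva–Mona: 1/2; Eva–Giulia: 1/3; Wiremu–Emil: 1; Wiremu–Mona: 1; Wiremu–Giulia: 1; Wiremu–Fay: 1/2.
All other pairs contribute 0.
Summing the contributions gives betweenness(Uma) = 25/3.

25/3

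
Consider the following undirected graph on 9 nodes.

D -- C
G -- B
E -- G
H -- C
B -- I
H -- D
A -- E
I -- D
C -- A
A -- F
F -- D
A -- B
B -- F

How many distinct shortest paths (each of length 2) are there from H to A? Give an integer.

1

The shortest distance is 2, and the only length-2 path is H–C–A. So there is exactly 1 shortest path.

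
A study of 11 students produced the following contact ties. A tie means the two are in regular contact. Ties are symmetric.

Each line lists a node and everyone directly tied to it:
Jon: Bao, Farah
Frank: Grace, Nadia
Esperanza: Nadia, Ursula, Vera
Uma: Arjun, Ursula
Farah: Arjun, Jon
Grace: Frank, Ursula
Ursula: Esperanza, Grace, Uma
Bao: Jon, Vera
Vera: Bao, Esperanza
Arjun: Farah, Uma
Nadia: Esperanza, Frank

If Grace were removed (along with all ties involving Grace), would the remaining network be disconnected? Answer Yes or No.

No

Even without Grace, every remaining node can still reach every other (the residual graph is connected), so Grace is not a cut vertex.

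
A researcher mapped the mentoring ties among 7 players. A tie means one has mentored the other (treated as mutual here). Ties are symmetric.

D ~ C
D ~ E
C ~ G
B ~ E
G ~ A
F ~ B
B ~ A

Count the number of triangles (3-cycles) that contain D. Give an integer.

0

D's neighbors are C and E, but none of them are tied to each other, so no triangle contains D.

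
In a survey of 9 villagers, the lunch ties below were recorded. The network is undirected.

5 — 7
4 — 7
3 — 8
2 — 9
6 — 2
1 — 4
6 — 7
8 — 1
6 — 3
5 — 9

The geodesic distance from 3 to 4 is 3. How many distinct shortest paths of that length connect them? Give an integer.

2

The shortest distance is 3. The length-3 paths are: 3–8–1–4; 3–6–7–4.
That gives 2 distinct shortest paths.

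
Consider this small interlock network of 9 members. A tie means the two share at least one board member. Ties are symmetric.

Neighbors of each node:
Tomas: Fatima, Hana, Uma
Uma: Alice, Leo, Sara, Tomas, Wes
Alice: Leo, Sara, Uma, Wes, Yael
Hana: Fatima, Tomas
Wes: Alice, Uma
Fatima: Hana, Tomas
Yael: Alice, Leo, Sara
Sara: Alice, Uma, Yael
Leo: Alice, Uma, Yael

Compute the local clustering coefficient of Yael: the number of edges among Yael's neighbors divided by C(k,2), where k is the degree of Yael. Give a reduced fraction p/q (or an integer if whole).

2/3

Yael's neighbors: Alice, Leo, and Sara (k = 3).
Possible neighbor pairs: C(3,2) = 3. Edges among them: Alice–Leo, Alice–Sara → e = 2.
Clustering(Yael) = 2/3.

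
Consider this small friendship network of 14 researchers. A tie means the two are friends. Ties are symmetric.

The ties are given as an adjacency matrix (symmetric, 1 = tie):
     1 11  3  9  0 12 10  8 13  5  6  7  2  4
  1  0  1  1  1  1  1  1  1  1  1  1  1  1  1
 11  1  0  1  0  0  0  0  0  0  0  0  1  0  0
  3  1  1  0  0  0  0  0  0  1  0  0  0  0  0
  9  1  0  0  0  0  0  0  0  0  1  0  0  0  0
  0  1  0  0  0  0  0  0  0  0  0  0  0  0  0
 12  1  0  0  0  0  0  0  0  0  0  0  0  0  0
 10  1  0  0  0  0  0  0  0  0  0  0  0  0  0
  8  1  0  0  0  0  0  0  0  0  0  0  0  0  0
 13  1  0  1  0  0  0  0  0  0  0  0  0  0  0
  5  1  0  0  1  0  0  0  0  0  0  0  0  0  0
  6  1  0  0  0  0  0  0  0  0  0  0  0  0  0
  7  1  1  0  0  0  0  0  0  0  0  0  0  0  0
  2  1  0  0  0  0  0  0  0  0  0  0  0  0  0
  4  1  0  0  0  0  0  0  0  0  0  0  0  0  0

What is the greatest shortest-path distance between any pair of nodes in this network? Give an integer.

2

Eccentricity of each node (its greatest distance to any other): 0:2, 1:1, 2:2, 3:2, 4:2, 5:2, 6:2, 7:2, 8:2, 9:2, 10:2, 11:2, 12:2, 13:2.
The maximum eccentricity is 2, realized for instance by the pair 11–9 via 11 – 1 – 9. So the diameter is 2.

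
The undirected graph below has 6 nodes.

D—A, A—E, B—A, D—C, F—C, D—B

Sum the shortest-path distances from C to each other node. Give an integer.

9

Distances from C: A:2, B:2, D:1, E:3, F:1.
Sum = 2 + 2 + 1 + 3 + 1 = 9.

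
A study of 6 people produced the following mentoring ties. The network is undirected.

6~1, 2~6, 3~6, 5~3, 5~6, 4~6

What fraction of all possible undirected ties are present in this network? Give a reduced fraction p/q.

2/5

There are 6 edges and 6 nodes, so the maximum possible is C(6,2) = 15.
Density = 6/15 = 2/5.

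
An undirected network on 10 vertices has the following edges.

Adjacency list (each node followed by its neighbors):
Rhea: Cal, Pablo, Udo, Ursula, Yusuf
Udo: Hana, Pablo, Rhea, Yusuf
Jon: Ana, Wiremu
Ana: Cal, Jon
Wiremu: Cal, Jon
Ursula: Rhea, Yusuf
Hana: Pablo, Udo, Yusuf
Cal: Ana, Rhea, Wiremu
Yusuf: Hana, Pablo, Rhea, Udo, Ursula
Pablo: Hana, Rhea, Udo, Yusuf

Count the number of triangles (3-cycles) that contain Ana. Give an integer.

0

Ana's neighbors are Cal and Jon, but none of them are tied to each other, so no triangle contains Ana.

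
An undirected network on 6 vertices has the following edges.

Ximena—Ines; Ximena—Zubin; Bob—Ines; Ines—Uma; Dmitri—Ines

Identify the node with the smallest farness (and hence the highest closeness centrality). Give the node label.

Farness (sum of distances to all others) for each node — Bob:10, Dmitri:10, Ines:6, Uma:10, Ximena:8, Zubin:12.
The smallest farness is 6, for Ines, so Ines has the highest closeness.

Ines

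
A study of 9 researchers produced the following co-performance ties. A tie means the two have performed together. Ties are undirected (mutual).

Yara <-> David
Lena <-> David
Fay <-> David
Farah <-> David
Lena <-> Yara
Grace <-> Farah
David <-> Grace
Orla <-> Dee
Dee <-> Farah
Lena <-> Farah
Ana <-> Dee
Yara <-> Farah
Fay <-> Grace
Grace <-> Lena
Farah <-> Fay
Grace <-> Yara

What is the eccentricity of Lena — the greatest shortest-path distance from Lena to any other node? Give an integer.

3

Distances from Lena: Ana:3, David:1, Dee:2, Farah:1, Fay:2, Grace:1, Orla:3, Yara:1.
The largest is 3 (to Ana and Orla), so the eccentricity of Lena is 3.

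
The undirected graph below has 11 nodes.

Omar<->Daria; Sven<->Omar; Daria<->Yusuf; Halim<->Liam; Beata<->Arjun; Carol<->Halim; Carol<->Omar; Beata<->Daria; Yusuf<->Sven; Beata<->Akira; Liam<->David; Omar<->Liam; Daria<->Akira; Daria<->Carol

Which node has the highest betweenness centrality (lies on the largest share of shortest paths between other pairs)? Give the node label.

Daria

Unnormalized betweenness of each node: Akira:0, Arjun:0, Beata:9, Carol:6, Daria:49/2, David:0, Halim:1, Liam:10, Omar:17, Sven:3/2, Yusuf:2.
Daria has the largest value, 49/2, making it the main broker — the node through which the most shortest paths run.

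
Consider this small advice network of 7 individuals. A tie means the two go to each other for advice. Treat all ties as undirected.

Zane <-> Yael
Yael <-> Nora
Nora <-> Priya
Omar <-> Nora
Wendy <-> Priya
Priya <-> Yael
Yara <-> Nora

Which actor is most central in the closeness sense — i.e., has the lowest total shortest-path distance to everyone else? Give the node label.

Nora

Farness (sum of distances to all others) for each node — Nora:8, Omar:13, Priya:9, Wendy:14, Yael:9, Yara:13, Zane:14.
The smallest farness is 8, for Nora, so Nora has the highest closeness.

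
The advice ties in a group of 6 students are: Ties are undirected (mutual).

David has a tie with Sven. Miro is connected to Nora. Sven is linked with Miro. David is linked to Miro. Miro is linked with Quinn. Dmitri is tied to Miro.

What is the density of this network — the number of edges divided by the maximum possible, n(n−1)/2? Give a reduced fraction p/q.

2/5

There are 6 edges and 6 nodes, so the maximum possible is C(6,2) = 15.
Density = 6/15 = 2/5.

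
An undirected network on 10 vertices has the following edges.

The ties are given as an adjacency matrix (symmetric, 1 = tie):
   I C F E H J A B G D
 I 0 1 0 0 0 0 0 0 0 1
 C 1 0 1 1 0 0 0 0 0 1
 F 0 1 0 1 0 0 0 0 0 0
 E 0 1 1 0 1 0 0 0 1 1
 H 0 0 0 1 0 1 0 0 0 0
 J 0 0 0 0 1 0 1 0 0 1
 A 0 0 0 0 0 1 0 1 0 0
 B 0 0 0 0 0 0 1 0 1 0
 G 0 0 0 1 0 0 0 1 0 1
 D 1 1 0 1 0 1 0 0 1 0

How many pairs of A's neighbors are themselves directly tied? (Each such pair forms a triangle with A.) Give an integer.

A's neighbors are B and J, but none of them are tied to each other, so no triangle contains A.

0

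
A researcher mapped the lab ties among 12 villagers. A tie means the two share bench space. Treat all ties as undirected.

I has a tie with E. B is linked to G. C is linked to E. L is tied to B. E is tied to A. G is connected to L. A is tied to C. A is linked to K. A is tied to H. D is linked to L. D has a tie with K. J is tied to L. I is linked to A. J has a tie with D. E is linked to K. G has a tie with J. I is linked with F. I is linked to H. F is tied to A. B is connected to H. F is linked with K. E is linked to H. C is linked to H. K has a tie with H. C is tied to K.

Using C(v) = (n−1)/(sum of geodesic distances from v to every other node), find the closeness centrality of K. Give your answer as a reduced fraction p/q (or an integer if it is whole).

Distances from K: A:1, B:2, C:1, D:1, E:1, F:1, G:3, H:1, I:2, J:2, L:2. Sum = 17.
n = 12, so closeness = 11/17.

11/17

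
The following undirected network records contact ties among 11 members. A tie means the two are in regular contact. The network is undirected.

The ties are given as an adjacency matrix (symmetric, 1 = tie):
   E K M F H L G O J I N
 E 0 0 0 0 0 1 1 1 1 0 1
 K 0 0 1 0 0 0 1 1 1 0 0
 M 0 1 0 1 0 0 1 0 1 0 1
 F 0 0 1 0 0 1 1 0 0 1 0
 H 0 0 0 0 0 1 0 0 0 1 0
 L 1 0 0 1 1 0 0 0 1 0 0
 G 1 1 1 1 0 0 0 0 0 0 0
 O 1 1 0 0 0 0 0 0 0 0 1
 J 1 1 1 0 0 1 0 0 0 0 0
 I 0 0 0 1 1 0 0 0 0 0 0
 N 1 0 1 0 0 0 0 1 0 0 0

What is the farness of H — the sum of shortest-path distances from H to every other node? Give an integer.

Distances from H: E:2, F:2, G:3, I:1, J:2, K:3, L:1, M:3, N:3, O:3.
Sum = 2 + 2 + 3 + 1 + 2 + 3 + 1 + 3 + 3 + 3 = 23.

23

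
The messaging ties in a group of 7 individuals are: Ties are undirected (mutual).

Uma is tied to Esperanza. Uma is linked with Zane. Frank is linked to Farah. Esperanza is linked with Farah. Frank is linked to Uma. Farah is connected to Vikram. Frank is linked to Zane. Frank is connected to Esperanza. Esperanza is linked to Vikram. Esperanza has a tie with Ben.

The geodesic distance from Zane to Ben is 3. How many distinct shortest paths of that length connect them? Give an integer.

2

The shortest distance is 3. The length-3 paths are: Zane–Uma–Esperanza–Ben; Zane–Frank–Esperanza–Ben.
That gives 2 distinct shortest paths.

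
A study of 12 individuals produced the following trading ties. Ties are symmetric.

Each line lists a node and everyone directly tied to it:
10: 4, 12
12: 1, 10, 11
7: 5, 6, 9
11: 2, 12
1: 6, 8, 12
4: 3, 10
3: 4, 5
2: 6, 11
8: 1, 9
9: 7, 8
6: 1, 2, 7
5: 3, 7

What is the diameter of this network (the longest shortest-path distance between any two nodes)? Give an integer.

4

Eccentricity of each node (its greatest distance to any other): 1:4, 2:4, 3:4, 4:4, 5:4, 6:4, 7:4, 8:4, 9:4, 10:4, 11:4, 12:4.
The maximum eccentricity is 4, realized for instance by the pair 6–4 via 6 – 1 – 12 – 10 – 4. So the diameter is 4.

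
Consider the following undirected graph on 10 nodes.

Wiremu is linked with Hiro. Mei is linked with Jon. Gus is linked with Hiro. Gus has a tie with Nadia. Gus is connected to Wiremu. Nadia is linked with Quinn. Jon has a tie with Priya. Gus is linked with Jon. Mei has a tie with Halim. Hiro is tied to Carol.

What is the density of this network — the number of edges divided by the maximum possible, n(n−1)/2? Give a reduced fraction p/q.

There are 10 edges and 10 nodes, so the maximum possible is C(10,2) = 45.
Density = 10/45 = 2/9.

2/9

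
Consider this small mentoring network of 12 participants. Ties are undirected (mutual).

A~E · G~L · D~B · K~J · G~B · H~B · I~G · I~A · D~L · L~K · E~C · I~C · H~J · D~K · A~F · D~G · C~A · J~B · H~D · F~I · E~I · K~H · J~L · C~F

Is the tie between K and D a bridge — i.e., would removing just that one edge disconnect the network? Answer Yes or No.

No

Even without that edge, K still reaches D via K – H – D, so the network stays connected. Not a bridge.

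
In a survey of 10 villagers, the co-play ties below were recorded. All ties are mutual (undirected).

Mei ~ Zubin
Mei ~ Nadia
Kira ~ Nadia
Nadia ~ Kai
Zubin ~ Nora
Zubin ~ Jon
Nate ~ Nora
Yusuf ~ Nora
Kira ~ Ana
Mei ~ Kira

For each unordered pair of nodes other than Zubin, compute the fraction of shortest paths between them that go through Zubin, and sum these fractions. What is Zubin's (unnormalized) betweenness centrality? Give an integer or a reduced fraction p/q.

Pairs whose geodesics pass through Zubin — Ana–Nora: 1; Ana–Jon: 1; Ana–Nate: 1; Ana–Yusuf: 1; Nora–Mei: 1; Nora–Jon: 1; Nora–Kira: 1; Nora–Kai: 1; Nora–Nadia: 1; Mei–Jon: 1; Mei–Nate: 1; Mei–Yusuf: 1; Jon–Kira: 1; Jon–Kai: 1 … (+9 more pairs).
All other pairs contribute 0.
Summing the contributions gives betweenness(Zubin) = 23.

23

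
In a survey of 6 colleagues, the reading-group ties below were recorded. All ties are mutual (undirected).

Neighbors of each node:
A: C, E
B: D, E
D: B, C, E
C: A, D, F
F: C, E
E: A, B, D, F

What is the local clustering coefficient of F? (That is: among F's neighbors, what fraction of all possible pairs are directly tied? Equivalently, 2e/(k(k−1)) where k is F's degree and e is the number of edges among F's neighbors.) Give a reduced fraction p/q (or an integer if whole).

F's neighbors: C and E (k = 2).
Possible neighbor pairs: C(2,2) = 1. Edges among them: none → e = 0.
Clustering(F) = 0/1.

0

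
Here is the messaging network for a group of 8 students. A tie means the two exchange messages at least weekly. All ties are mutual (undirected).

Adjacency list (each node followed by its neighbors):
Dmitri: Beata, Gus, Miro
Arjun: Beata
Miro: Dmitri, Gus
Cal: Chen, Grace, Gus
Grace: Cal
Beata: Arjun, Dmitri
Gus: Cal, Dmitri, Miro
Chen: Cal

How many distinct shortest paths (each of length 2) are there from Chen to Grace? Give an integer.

The shortest distance is 2, and the only length-2 path is Chen–Cal–Grace. So there is exactly 1 shortest path.

1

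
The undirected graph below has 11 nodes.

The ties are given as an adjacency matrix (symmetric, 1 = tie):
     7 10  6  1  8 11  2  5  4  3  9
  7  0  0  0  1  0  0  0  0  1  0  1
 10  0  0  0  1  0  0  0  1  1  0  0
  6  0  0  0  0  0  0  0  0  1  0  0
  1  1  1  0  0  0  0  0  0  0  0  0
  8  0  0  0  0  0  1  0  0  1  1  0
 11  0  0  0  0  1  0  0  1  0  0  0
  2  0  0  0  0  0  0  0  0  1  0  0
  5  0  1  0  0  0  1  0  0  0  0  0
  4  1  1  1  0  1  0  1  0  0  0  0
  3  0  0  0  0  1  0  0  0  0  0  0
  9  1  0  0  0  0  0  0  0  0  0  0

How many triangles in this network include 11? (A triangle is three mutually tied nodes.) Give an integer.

0

11's neighbors are 5 and 8, but none of them are tied to each other, so no triangle contains 11.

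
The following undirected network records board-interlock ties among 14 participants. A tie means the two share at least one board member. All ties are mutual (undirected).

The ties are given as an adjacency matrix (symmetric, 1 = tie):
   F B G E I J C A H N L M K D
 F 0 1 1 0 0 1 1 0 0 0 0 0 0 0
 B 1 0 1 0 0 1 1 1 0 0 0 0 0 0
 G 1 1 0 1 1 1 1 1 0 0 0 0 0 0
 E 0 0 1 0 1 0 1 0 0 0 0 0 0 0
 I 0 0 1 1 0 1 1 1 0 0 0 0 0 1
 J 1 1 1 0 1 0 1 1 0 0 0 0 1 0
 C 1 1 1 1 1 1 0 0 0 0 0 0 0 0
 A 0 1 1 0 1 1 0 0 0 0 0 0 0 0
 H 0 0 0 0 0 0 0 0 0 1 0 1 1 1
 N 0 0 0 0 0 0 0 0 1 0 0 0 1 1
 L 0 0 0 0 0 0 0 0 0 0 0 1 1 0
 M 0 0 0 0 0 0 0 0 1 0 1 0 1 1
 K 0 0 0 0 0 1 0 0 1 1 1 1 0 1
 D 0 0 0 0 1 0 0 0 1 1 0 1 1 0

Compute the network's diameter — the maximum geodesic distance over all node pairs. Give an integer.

Eccentricity of each node (its greatest distance to any other): A:3, B:3, C:3, D:3, E:4, F:3, G:3, H:3, I:3, J:2, K:3, L:4, M:3, N:3.
The maximum eccentricity is 4, realized for instance by the pair E–L via E – I – D – M – L. So the diameter is 4.

4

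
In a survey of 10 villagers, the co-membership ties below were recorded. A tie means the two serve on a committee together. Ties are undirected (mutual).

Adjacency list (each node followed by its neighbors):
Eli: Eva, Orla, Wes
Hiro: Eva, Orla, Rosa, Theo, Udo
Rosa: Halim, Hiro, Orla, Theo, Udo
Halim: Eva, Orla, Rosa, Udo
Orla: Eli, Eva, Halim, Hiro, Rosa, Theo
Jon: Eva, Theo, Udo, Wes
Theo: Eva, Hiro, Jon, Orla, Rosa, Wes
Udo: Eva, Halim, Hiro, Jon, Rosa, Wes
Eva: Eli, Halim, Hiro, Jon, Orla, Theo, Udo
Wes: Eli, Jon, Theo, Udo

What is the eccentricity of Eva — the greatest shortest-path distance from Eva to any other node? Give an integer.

2

Distances from Eva: Eli:1, Halim:1, Hiro:1, Jon:1, Orla:1, Rosa:2, Theo:1, Udo:1, Wes:2.
The largest is 2 (to Rosa and Wes), so the eccentricity of Eva is 2.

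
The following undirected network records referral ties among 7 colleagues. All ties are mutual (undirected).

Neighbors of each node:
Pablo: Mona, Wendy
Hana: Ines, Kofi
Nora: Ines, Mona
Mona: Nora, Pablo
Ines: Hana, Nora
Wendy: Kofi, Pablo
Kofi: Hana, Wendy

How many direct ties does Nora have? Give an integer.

Nora is directly tied to Ines and Mona. That is 2 neighbors, so the degree of Nora is 2.

2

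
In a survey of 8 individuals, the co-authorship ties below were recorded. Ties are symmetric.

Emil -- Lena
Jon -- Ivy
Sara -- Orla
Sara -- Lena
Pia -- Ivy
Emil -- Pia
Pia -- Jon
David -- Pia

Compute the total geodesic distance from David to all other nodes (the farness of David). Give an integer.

19

Distances from David: Emil:2, Ivy:2, Jon:2, Lena:3, Orla:5, Pia:1, Sara:4.
Sum = 2 + 2 + 2 + 3 + 5 + 1 + 4 = 19.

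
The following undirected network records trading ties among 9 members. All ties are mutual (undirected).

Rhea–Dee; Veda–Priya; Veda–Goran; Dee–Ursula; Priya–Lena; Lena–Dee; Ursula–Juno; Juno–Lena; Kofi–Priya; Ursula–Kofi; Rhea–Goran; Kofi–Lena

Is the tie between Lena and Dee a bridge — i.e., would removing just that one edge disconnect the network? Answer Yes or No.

Even without that edge, Lena still reaches Dee via Lena – Juno – Ursula – Dee, so the network stays connected. Not a bridge.

No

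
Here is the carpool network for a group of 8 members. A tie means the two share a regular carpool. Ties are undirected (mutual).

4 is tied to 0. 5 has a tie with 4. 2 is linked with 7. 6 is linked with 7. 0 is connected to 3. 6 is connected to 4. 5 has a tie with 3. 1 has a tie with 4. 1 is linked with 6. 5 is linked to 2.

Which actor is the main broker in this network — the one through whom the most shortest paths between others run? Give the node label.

4

Unnormalized betweenness of each node: 0:3/2, 1:0, 2:2, 3:1, 4:17/2, 5:6, 6:7/2, 7:3/2.
4 has the largest value, 17/2, making it the main broker — the node through which the most shortest paths run.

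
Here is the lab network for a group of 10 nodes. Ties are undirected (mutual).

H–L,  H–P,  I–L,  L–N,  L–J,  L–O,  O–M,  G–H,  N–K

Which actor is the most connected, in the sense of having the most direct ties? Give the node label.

Degrees — G:1, H:3, I:1, J:1, K:1, L:5, M:1, N:2, O:2, P:1.
The maximum is 5, attained only by L.

L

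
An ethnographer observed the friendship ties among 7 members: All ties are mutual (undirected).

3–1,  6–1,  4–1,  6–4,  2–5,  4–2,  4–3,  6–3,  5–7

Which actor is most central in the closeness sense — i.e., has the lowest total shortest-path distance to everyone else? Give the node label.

Farness (sum of distances to all others) for each node — 1:12, 2:10, 3:12, 4:9, 5:13, 6:12, 7:18.
The smallest farness is 9, for 4, so 4 has the highest closeness.

4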